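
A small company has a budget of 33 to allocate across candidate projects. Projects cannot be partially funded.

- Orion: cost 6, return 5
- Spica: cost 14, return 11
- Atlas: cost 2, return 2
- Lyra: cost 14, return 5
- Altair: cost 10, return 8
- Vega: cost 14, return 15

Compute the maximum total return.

Take Orion, Atlas, Altair, and Vega: cost 6 + 2 + 10 + 14 = 32 ≤ 33, return 5 + 2 + 8 + 15 = 30.
No other feasible combination does better.

30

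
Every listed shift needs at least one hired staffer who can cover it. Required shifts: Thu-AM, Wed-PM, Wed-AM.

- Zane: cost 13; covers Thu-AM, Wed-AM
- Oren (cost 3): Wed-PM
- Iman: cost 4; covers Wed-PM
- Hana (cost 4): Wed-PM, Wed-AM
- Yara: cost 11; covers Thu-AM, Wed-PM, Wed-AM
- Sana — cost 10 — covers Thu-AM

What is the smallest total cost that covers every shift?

The greedy cost-per-new-shift heuristic would pick Hana and Sana for 14, but a cheaper cover exists.
Yara alone covers Thu-AM, Wed-PM, Wed-AM — every shift.
Total cost: 11.
No cover costs less than 11.

11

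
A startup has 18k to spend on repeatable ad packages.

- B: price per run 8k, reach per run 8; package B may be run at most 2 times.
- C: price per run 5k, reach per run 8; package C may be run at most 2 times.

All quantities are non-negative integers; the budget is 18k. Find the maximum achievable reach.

24

Take 1×B and 2×C: price 18 ≤ 18, reach 1·8 + 2·8 = 24.
C has the best ratio (8/5) and is taken to its limit of 2; remaining capacity is filled optimally with the others.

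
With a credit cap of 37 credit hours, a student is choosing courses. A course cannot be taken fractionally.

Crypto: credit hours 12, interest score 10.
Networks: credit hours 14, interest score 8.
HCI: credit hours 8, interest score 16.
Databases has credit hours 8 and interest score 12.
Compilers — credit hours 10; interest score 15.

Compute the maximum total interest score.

43

Allowing fractional choices, the relaxed optimum would be about 52.2, but courses are indivisible.
Crypto + HCI + Compilers: credit hours 12 + 8 + 10 = 30 ≤ 37, interest score 10 + 16 + 15 = 41.
HCI + Databases + Compilers: credit hours 8 + 8 + 10 = 26 ≤ 37, interest score 16 + 12 + 15 = 43.
Networks + HCI + Compilers: credit hours 14 + 8 + 10 = 32 ≤ 37, interest score 8 + 16 + 15 = 39.
Best is HCI, Databases, and Compilers with total interest score 43.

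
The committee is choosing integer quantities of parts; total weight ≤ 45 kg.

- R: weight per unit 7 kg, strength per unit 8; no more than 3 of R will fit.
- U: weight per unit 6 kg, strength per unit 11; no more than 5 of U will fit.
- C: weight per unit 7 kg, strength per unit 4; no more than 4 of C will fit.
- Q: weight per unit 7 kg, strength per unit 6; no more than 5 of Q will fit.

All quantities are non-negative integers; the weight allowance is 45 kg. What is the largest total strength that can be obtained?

71

1×R, 5×U, and 1×Q: weight 44 ≤ 45, strength 1·8 + 5·11 + 1·6 = 69.
2×R and 5×U: weight 44 ≤ 45, strength 2·8 + 5·11 = 71.
Best is 71.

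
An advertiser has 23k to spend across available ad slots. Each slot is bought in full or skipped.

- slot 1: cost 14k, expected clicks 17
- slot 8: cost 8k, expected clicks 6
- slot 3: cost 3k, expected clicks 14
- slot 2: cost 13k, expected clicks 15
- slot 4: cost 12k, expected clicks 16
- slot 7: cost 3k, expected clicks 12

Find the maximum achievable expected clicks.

43

This is a 0-1 knapsack instance.
slot 1 + slot 3 + slot 7: cost 14 + 3 + 3 = 20 ≤ 23, expected clicks 17 + 14 + 12 = 43.
slot 3 + slot 2 + slot 7: cost 3 + 13 + 3 = 19 ≤ 23, expected clicks 14 + 15 + 12 = 41.
slot 3 + slot 4 + slot 7: cost 3 + 12 + 3 = 18 ≤ 23, expected clicks 14 + 16 + 12 = 42.
Best is slot 1, slot 3, and slot 7 with total expected clicks 43.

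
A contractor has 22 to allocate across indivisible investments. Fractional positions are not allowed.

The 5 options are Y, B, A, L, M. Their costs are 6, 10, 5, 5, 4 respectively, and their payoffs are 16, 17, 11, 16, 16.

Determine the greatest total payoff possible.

59

Y + A + L + M: cost 6 + 5 + 5 + 4 = 20 ≤ 22, payoff 16 + 11 + 16 + 16 = 59.
B + L + M: cost 10 + 5 + 4 = 19 ≤ 22, payoff 17 + 16 + 16 = 49.
Best is Y, A, L, and M with total payoff 59.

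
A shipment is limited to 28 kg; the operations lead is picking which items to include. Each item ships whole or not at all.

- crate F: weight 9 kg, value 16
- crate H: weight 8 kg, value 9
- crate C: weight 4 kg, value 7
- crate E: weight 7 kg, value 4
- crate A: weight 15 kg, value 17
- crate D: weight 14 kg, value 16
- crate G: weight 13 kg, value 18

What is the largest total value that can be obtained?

41

crate F + crate C + crate D: weight 9 + 4 + 14 = 27 ≤ 28, value 16 + 7 + 16 = 39.
crate F + crate C + crate A: weight 9 + 4 + 15 = 28 ≤ 28, value 16 + 7 + 17 = 40.
crate F + crate C + crate G: weight 9 + 4 + 13 = 26 ≤ 28, value 16 + 7 + 18 = 41.
Best is crate F, crate C, and crate G with total value 41.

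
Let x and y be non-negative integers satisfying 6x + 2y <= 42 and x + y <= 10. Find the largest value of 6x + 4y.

The continuous relaxation peaks at (5.5, 4.5) with value 51.00; rounding to a feasible lattice point costs some objective.
(x,y)=(5,5): 6·5+2·5=40≤42, 1·5+1·5=10≤10, objective 50.
(x,y)=(4,6): 6·4+2·6=36≤42, 1·4+1·6=10≤10, objective 48.
(x,y)=(6,3): 6·6+2·3=42≤42, 1·6+1·3=9≤10, objective 48.
Maximum is 50 at (x,y)=(5,5).

50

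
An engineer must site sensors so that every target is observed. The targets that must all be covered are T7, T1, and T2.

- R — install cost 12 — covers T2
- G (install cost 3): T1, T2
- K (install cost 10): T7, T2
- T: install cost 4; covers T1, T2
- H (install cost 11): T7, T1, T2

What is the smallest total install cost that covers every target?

This is a weighted set-cover instance.
The greedy cost-per-new-target heuristic would pick G and K for 13, but a cheaper cover exists.
H alone covers T7, T1, T2 — every target.
Total install cost: 11.
No cover costs less than 11.

11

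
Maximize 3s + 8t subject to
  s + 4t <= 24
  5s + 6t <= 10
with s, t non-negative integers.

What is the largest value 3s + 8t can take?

(s,t)=(0,1): 1·0+4·1=4≤24, 5·0+6·1=6≤10, objective 8.
(s,t)=(1,0): 1·1+4·0=1≤24, 5·1+6·0=5≤10, objective 3.
Maximum is 8 at (s,t)=(0,1).

8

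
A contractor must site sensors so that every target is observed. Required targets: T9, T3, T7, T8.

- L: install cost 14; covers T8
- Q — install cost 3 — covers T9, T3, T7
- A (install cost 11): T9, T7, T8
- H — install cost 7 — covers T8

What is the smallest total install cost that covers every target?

10

Choose Q and H: together they cover T9, T3, T7, T8 — every target.
Total install cost: 3 + 7 = 10.
No cover costs less than 10.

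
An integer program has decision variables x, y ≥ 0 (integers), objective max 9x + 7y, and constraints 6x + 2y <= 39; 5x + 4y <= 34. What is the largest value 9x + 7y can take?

61

(x,y)=(6,1): 6·6+2·1=38≤39, 5·6+4·1=34≤34, objective 61.
(x,y)=(5,2): 6·5+2·2=34≤39, 5·5+4·2=33≤34, objective 59.
Maximum is 61 at (x,y)=(6,1).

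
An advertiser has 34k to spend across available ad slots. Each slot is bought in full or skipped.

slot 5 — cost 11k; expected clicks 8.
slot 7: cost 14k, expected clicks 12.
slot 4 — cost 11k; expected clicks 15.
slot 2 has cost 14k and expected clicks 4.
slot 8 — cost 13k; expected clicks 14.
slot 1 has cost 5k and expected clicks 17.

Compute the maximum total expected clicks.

slot 7 + slot 4 + slot 1: cost 14 + 11 + 5 = 30 ≤ 34, expected clicks 12 + 15 + 17 = 44.
slot 4 + slot 8 + slot 1: cost 11 + 13 + 5 = 29 ≤ 34, expected clicks 15 + 14 + 17 = 46.
Best is slot 4, slot 8, and slot 1 with total expected clicks 46.

46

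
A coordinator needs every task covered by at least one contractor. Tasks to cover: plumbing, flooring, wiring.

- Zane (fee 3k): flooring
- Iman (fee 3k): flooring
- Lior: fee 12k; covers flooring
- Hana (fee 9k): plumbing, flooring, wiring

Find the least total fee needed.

The greedy cost-per-new-task heuristic would pick Zane and Hana for 12, but a cheaper cover exists.
Hana alone covers plumbing, flooring, wiring — every task.
Total fee: 9.
No cover costs less than 9.

9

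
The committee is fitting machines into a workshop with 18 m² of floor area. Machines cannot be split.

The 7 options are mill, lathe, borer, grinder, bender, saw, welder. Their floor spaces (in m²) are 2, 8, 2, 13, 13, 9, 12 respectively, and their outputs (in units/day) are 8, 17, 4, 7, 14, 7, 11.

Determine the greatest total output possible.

29

mill + lathe + borer: floor space 2 + 8 + 2 = 12 ≤ 18, output 8 + 17 + 4 = 29.
mill + lathe: floor space 2 + 8 = 10 ≤ 18, output 8 + 17 = 25.
mill + borer + bender: floor space 2 + 2 + 13 = 17 ≤ 18, output 8 + 4 + 14 = 26.
Best is mill, lathe, and borer with total output 29.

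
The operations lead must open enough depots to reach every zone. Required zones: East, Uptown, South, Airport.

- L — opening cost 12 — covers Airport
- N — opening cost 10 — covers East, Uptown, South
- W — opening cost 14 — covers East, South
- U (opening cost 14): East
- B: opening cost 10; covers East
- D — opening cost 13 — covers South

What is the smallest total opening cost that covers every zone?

Choose L and N: together they cover East, Uptown, South, Airport — every zone.
Total opening cost: 12 + 10 = 22.

22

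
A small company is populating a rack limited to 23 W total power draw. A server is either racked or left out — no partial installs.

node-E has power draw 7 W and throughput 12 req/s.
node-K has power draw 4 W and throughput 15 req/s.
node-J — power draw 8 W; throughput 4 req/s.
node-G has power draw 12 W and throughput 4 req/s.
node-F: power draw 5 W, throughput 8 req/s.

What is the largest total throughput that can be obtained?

35

Allowing fractional choices, the relaxed optimum would be about 38.5, but servers are indivisible.
node-E + node-K + node-F: power draw 7 + 4 + 5 = 16 ≤ 23, throughput 12 + 15 + 8 = 35.
node-E + node-K + node-G: power draw 7 + 4 + 12 = 23 ≤ 23, throughput 12 + 15 + 4 = 31.
node-E + node-K + node-J: power draw 7 + 4 + 8 = 19 ≤ 23, throughput 12 + 15 + 4 = 31.
Best is node-E, node-K, and node-F with total throughput 35.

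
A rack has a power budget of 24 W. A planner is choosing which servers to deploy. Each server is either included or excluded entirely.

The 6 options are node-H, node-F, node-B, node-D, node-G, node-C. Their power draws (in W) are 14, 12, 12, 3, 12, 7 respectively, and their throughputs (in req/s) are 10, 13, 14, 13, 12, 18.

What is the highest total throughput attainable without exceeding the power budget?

Treat it as a binary knapsack problem.
Allowing fractional choices, the relaxed optimum would be about 47.2, but servers are indivisible.
node-F + node-D + node-C: power draw 12 + 3 + 7 = 22 ≤ 24, throughput 13 + 13 + 18 = 44.
node-B + node-D + node-C: power draw 12 + 3 + 7 = 22 ≤ 24, throughput 14 + 13 + 18 = 45.
node-D + node-G + node-C: power draw 3 + 12 + 7 = 22 ≤ 24, throughput 13 + 12 + 18 = 43.
Best is node-B, node-D, and node-C with total throughput 45.

45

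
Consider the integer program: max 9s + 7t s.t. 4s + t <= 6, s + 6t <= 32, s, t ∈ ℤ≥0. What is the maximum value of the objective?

35

The continuous relaxation peaks at (0.174, 5.3) with value 38.70; rounding to a feasible lattice point costs some objective.
(s,t)=(0,5): 4·0+1·5=5≤6, 1·0+6·5=30≤32, objective 35.
(s,t)=(0,4): 4·0+1·4=4≤6, 1·0+6·4=24≤32, objective 28.
The best lattice point is (0,5), giving 35.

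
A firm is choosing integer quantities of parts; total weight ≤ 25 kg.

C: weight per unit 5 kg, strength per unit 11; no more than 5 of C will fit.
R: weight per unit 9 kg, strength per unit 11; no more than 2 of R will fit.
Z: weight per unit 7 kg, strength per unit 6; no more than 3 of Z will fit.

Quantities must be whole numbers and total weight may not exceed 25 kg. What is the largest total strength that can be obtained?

This is a bounded integer knapsack.
5×C: weight 25 ≤ 25, strength 5·11 = 55.
3×C and 1×R: weight 24 ≤ 25, strength 3·11 + 1·11 = 44.
Best is 55.

55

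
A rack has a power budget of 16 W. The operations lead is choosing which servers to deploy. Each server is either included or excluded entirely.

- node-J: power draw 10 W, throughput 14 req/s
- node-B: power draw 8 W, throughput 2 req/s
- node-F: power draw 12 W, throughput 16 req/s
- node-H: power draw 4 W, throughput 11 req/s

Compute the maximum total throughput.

node-F + node-H: power draw 12 + 4 = 16 ≤ 16, throughput 16 + 11 = 27.
node-J + node-H: power draw 10 + 4 = 14 ≤ 16, throughput 14 + 11 = 25.
node-F: power draw 12 ≤ 16, throughput 16.
Best is node-F and node-H with total throughput 27.

27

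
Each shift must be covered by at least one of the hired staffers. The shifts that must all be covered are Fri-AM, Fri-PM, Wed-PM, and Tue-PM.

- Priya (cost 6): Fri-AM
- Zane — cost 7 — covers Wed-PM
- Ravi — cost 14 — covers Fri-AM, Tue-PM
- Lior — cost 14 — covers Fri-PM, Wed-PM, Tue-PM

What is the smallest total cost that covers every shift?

Choose Priya and Lior: together they cover Fri-AM, Fri-PM, Wed-PM, Tue-PM — every shift.
Total cost: 6 + 14 = 20.
No cover costs less than 20.

20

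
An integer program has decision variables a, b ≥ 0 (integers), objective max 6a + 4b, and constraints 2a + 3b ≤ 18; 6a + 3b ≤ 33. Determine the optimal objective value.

36

The continuous relaxation peaks at (3.75, 3.5) with value 36.50; rounding to a feasible lattice point costs some objective.
(a,b)=(4,3): 2·4+3·3=17≤18, 6·4+3·3=33≤33, objective 36.
(a,b)=(3,4): 2·3+3·4=18≤18, 6·3+3·4=30≤33, objective 34.
(a,b)=(4,2): 2·4+3·2=14≤18, 6·4+3·2=30≤33, objective 32.
Maximum is 36 at (a,b)=(4,3).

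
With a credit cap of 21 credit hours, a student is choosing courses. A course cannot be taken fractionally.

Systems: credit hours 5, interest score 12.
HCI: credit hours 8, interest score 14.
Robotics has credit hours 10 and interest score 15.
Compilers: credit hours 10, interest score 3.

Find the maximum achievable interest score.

This is a 0-1 knapsack instance.
Systems + Robotics: credit hours 5 + 10 = 15 ≤ 21, interest score 12 + 15 = 27.
Systems + HCI: credit hours 5 + 8 = 13 ≤ 21, interest score 12 + 14 = 26.
HCI + Robotics: credit hours 8 + 10 = 18 ≤ 21, interest score 14 + 15 = 29.
Best is HCI and Robotics with total interest score 29.

29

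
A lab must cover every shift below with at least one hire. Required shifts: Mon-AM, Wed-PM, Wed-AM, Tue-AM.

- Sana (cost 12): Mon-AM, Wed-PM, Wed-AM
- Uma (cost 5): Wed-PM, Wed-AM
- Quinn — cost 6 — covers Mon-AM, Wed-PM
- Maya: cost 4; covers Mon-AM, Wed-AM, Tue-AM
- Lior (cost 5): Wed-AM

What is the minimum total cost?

9

Choose Uma and Maya: together they cover Mon-AM, Wed-PM, Wed-AM, Tue-AM — every shift.
Total cost: 5 + 4 = 9.
No cover costs less than 9.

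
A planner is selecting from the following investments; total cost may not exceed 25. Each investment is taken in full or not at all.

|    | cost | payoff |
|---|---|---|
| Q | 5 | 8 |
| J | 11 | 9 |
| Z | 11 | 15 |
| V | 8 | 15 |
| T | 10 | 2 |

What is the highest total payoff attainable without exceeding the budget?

38

Take Q, Z, and V: cost 5 + 11 + 8 = 24 ≤ 25, payoff 8 + 15 + 15 = 38.
No other feasible combination does better.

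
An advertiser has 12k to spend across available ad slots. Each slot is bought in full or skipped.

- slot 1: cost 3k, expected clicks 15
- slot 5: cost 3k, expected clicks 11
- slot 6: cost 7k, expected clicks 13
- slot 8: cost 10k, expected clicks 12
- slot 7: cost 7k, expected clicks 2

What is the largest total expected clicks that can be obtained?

28

Treat it as a binary knapsack problem.
Allowing fractional choices, the relaxed optimum would be about 37.1, but ad slots are indivisible.
slot 1 + slot 6: cost 3 + 7 = 10 ≤ 12, expected clicks 15 + 13 = 28.
slot 1 + slot 5: cost 3 + 3 = 6 ≤ 12, expected clicks 15 + 11 = 26.
Best is slot 1 and slot 6 with total expected clicks 28.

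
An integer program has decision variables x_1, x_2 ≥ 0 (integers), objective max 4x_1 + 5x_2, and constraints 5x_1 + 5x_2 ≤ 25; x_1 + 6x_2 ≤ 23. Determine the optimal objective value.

Relaxing integrality, the LP optimum is 23.60 at (x_1,x_2) = (1.4, 3.6), which is not an integer point.
(x_1,x_2)=(2,3): 5·2+5·3=25≤25, 1·2+6·3=20≤23, objective 23.
(x_1,x_2)=(3,2): 5·3+5·2=25≤25, 1·3+6·2=15≤23, objective 22.
(x_1,x_2)=(1,3): 5·1+5·3=20≤25, 1·1+6·3=19≤23, objective 19.
Maximum is 23 at (x_1,x_2)=(2,3).

23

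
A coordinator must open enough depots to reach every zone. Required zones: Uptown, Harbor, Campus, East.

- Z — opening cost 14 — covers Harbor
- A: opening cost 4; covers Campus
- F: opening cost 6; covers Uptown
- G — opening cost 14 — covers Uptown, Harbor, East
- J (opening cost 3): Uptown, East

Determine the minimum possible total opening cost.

The greedy cost-per-new-zone heuristic would pick J, A, and Z for 21, but a cheaper cover exists.
Choose A and G: together they cover Uptown, Harbor, Campus, East — every zone.
Total opening cost: 4 + 14 = 18.
No cover costs less than 18.

18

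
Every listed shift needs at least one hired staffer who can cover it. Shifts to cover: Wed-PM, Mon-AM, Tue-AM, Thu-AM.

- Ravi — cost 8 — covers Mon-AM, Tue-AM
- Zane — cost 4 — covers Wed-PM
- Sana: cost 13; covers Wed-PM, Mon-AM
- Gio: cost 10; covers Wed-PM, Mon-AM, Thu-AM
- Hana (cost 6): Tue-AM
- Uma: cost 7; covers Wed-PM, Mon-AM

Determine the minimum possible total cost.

Choose Gio and Hana: together they cover Wed-PM, Mon-AM, Tue-AM, Thu-AM — every shift.
Total cost: 10 + 6 = 16.

16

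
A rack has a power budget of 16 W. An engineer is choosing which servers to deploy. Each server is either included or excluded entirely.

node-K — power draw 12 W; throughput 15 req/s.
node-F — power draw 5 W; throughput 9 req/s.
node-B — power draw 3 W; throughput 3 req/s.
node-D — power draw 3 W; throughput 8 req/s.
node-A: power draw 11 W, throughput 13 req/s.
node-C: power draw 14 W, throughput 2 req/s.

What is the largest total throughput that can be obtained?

23

node-D + node-A: power draw 3 + 11 = 14 ≤ 16, throughput 8 + 13 = 21.
node-K + node-D: power draw 12 + 3 = 15 ≤ 16, throughput 15 + 8 = 23.
node-F + node-A: power draw 5 + 11 = 16 ≤ 16, throughput 9 + 13 = 22.
Best is node-K and node-D with total throughput 23.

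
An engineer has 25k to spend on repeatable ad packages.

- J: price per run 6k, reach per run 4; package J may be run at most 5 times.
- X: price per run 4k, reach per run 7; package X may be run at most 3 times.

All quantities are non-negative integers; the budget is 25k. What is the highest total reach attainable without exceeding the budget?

Take 2×J and 3×X: price 24 ≤ 25, reach 2·4 + 3·7 = 29.
X has the best ratio (7/4) and is taken to its limit of 3; remaining capacity is filled optimally with the others.

29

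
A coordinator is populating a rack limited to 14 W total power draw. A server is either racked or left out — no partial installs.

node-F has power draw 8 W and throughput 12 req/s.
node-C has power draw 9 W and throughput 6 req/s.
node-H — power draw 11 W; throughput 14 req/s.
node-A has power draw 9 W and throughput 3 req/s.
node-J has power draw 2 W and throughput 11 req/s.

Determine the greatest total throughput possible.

25

Allowing fractional choices, the relaxed optimum would be about 28.1, but servers are indivisible.
node-F + node-J: power draw 8 + 2 = 10 ≤ 14, throughput 12 + 11 = 23.
node-H + node-J: power draw 11 + 2 = 13 ≤ 14, throughput 14 + 11 = 25.
Best is node-H and node-J with total throughput 25.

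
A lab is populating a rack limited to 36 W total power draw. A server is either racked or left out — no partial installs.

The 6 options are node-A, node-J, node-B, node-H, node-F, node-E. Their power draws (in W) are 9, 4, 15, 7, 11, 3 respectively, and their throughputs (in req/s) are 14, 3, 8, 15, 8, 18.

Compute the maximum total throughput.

58

Allowing fractional choices, the relaxed optimum would be about 59.1, but servers are indivisible.
node-A + node-H + node-F + node-E: power draw 9 + 7 + 11 + 3 = 30 ≤ 36, throughput 14 + 15 + 8 + 18 = 55.
node-A + node-B + node-H + node-E: power draw 9 + 15 + 7 + 3 = 34 ≤ 36, throughput 14 + 8 + 15 + 18 = 55.
node-A + node-J + node-H + node-F + node-E: power draw 9 + 4 + 7 + 11 + 3 = 34 ≤ 36, throughput 14 + 3 + 15 + 8 + 18 = 58.
Best is node-A, node-J, node-H, node-F, and node-E with total throughput 58.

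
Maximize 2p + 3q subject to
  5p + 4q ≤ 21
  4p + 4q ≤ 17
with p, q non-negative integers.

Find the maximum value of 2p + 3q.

12

(p,q)=(0,4): 5·0+4·4=16≤21, 4·0+4·4=16≤17, objective 12.
(p,q)=(1,3): 5·1+4·3=17≤21, 4·1+4·3=16≤17, objective 11.
(p,q)=(0,3): 5·0+4·3=12≤21, 4·0+4·3=12≤17, objective 9.
The best lattice point is (0,4), giving 12.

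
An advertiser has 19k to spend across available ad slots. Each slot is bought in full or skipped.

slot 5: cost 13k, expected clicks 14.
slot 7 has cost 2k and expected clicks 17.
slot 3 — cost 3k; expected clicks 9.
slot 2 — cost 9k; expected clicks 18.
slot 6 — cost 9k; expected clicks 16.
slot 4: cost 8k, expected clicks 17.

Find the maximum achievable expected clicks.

Take slot 7, slot 2, and slot 4: cost 2 + 9 + 8 = 19 ≤ 19, expected clicks 17 + 18 + 17 = 52.
No other feasible combination does better.

52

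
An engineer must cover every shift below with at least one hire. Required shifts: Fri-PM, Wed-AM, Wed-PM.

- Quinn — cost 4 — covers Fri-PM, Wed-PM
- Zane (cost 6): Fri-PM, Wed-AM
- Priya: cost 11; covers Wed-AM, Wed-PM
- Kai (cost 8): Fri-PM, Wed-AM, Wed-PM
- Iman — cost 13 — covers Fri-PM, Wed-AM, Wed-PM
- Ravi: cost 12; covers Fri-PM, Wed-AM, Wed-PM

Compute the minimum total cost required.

8

This is an integer covering problem.
Kai alone covers Fri-PM, Wed-AM, Wed-PM — every shift.
Total cost: 8.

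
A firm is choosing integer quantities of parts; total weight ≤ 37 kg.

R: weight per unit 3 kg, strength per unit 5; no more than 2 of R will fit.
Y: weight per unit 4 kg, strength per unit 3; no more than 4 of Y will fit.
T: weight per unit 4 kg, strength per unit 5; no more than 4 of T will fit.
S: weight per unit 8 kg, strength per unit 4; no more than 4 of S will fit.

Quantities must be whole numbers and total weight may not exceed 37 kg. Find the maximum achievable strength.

39

This is a bounded integer knapsack.
R has the best ratio (5/3); taking only R gives at most 2×5 = 10 (stopped by the supply cap of 2).
Mixing does better — 2×R, 3×Y, and 4×T: weight 34 ≤ 37, strength 2·5 + 3·3 + 4·5 = 39.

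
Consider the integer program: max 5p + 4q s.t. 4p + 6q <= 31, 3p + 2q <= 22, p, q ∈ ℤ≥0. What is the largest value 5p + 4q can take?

35

(p,q)=(7,0): 4·7+6·0=28≤31, 3·7+2·0=21≤22, objective 35.
(p,q)=(6,1): 4·6+6·1=30≤31, 3·6+2·1=20≤22, objective 34.
(p,q)=(6,0): 4·6+6·0=24≤31, 3·6+2·0=18≤22, objective 30.
Maximum is 35 at (p,q)=(7,0).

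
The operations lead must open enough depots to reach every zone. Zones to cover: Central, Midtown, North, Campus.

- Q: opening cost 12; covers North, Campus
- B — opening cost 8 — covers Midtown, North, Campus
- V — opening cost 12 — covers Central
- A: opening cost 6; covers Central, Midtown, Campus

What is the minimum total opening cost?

14

Choose B and A: together they cover Central, Midtown, North, Campus — every zone.
Total opening cost: 8 + 6 = 14.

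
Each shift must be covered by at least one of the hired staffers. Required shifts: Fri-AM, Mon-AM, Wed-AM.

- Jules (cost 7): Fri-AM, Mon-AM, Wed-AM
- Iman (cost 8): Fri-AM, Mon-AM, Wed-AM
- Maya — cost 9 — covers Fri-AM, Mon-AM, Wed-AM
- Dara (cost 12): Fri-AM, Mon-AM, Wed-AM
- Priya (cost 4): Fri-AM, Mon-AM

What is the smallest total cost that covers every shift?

The greedy cost-per-new-shift heuristic would pick Priya and Jules for 11, but a cheaper cover exists.
Jules alone covers Fri-AM, Mon-AM, Wed-AM — every shift.
Total cost: 7.
No cover costs less than 7.

7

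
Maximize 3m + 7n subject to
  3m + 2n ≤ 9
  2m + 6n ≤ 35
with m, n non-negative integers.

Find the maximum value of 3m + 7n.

28

Relaxing integrality, the LP optimum is 31.50 at (m,n) = (0, 4.5), which is not an integer point.
(m,n)=(0,4): 3·0+2·4=8≤9, 2·0+6·4=24≤35, objective 28.
(m,n)=(1,3): 3·1+2·3=9≤9, 2·1+6·3=20≤35, objective 24.
(m,n)=(0,3): 3·0+2·3=6≤9, 2·0+6·3=18≤35, objective 21.
Maximum is 28 at (m,n)=(0,4).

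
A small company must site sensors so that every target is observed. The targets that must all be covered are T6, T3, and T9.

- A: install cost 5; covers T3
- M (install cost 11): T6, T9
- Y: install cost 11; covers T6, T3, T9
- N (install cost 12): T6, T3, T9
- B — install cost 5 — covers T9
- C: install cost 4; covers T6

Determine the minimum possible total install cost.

Y alone covers T6, T3, T9 — every target.
Total install cost: 11.

11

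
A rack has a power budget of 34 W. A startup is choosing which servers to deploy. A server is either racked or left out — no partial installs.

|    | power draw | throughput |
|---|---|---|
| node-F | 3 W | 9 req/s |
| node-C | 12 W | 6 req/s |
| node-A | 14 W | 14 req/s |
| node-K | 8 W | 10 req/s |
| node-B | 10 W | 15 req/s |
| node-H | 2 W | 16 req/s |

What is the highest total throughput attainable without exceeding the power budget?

node-F + node-A + node-B + node-H: power draw 3 + 14 + 10 + 2 = 29 ≤ 34, throughput 9 + 14 + 15 + 16 = 54.
node-A + node-K + node-B + node-H: power draw 14 + 8 + 10 + 2 = 34 ≤ 34, throughput 14 + 10 + 15 + 16 = 55.
Best is node-A, node-K, node-B, and node-H with total throughput 55.

55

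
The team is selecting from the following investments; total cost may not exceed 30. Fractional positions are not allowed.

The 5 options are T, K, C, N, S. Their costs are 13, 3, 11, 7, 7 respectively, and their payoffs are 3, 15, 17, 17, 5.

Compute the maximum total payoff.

54

T + K + N + S: cost 13 + 3 + 7 + 7 = 30 ≤ 30, payoff 3 + 15 + 17 + 5 = 40.
K + C + N + S: cost 3 + 11 + 7 + 7 = 28 ≤ 30, payoff 15 + 17 + 17 + 5 = 54.
K + C + N: cost 3 + 11 + 7 = 21 ≤ 30, payoff 15 + 17 + 17 = 49.
Best is K, C, N, and S with total payoff 54.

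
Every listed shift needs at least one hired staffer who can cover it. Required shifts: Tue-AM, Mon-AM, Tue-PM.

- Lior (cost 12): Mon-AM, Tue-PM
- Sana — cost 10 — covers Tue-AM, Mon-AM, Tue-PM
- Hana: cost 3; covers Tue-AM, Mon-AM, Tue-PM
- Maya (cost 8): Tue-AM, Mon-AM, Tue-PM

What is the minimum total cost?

3

Hana alone covers Tue-AM, Mon-AM, Tue-PM — every shift.
Total cost: 3.
No cover costs less than 3.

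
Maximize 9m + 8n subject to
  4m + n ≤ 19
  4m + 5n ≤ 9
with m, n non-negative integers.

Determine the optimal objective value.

18

Relaxing integrality, the LP optimum is 20.25 at (m,n) = (2.25, 0), which is not an integer point.
(m,n)=(2,0) is feasible, giving 18.
(m,n)=(1,1) is feasible, giving 17.
(m,n)=(1,0) is feasible, giving 9.
The best lattice point is (2,0), giving 18.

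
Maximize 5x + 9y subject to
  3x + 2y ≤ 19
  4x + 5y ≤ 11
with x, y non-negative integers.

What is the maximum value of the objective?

(x,y)=(0,2): 3·0+2·2=4≤19, 4·0+5·2=10≤11, objective 18.
(x,y)=(1,1): 3·1+2·1=5≤19, 4·1+5·1=9≤11, objective 14.
(x,y)=(0,1): 3·0+2·1=2≤19, 4·0+5·1=5≤11, objective 9.
The best lattice point is (0,2), giving 18.

18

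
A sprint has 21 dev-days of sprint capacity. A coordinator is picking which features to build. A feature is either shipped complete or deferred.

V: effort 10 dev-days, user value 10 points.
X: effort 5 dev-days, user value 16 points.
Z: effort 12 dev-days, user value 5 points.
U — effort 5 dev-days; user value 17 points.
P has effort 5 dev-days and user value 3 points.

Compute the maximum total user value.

43

V + X + U: effort 10 + 5 + 5 = 20 ≤ 21, user value 10 + 16 + 17 = 43.
X + U + P: effort 5 + 5 + 5 = 15 ≤ 21, user value 16 + 17 + 3 = 36.
Best is V, X, and U with total user value 43.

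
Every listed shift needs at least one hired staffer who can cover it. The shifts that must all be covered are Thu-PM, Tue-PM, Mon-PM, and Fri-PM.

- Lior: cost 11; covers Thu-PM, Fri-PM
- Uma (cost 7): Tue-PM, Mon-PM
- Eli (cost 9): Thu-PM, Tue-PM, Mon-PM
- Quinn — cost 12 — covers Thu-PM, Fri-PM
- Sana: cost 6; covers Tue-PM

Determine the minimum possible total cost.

18

The greedy cost-per-new-shift heuristic would pick Eli and Lior for 20, but a cheaper cover exists.
Choose Lior and Uma: together they cover Thu-PM, Tue-PM, Mon-PM, Fri-PM — every shift.
Total cost: 11 + 7 = 18.
No cover costs less than 18.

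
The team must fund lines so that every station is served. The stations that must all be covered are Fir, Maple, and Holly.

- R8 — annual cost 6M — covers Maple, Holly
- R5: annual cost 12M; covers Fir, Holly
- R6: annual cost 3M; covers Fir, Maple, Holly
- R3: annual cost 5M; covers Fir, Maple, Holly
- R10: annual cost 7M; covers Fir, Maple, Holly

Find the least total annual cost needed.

R6 alone covers Fir, Maple, Holly — every station.
Total annual cost: 3.
No cover costs less than 3.

3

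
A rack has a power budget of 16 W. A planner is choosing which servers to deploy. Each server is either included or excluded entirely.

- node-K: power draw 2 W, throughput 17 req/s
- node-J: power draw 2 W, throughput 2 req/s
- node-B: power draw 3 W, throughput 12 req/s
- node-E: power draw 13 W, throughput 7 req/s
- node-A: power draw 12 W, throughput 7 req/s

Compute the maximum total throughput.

This is an integer program with binary decision variables.
Allowing fractional choices, the relaxed optimum would be about 36.2, but servers are indivisible.
node-K + node-J + node-B: power draw 2 + 2 + 3 = 7 ≤ 16, throughput 17 + 2 + 12 = 31.
node-K + node-B: power draw 2 + 3 = 5 ≤ 16, throughput 17 + 12 = 29.
Best is node-K, node-J, and node-B with total throughput 31.

31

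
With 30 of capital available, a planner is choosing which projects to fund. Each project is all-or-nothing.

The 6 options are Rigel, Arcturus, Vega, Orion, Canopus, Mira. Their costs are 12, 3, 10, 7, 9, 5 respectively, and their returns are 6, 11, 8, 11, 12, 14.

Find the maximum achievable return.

48

Treat it as a binary knapsack problem.
Allowing fractional choices, the relaxed optimum would be about 52.8, but projects are indivisible.
Arcturus + Vega + Orion + Mira: cost 3 + 10 + 7 + 5 = 25 ≤ 30, return 11 + 8 + 11 + 14 = 44.
Arcturus + Vega + Canopus + Mira: cost 3 + 10 + 9 + 5 = 27 ≤ 30, return 11 + 8 + 12 + 14 = 45.
Arcturus + Orion + Canopus + Mira: cost 3 + 7 + 9 + 5 = 24 ≤ 30, return 11 + 11 + 12 + 14 = 48.
Best is Arcturus, Orion, Canopus, and Mira with total return 48.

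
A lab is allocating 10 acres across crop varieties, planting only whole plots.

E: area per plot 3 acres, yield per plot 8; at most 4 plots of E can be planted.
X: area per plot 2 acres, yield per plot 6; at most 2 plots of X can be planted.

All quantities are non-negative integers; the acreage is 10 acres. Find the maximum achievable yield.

28

Take 2×E and 2×X: area 10 ≤ 10, yield 2·8 + 2·6 = 28.
X has the best ratio (6/2) and is taken to its limit of 2; remaining capacity is filled optimally with the others.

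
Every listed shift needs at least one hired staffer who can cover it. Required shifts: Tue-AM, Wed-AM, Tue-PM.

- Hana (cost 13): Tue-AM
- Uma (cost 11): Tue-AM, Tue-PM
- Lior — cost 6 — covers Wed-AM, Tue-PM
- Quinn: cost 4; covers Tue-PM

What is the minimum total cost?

17

This is an integer covering problem.
Choose Uma and Lior: together they cover Tue-AM, Wed-AM, Tue-PM — every shift.
Total cost: 11 + 6 = 17.
No cover costs less than 17.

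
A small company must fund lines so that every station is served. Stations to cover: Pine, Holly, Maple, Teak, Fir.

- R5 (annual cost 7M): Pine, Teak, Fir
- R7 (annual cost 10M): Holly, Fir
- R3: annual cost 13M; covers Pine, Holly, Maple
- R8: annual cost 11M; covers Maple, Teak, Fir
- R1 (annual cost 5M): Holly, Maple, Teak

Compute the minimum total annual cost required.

Choose R5 and R1: together they cover Pine, Holly, Maple, Teak, Fir — every station.
Total annual cost: 7 + 5 = 12.

12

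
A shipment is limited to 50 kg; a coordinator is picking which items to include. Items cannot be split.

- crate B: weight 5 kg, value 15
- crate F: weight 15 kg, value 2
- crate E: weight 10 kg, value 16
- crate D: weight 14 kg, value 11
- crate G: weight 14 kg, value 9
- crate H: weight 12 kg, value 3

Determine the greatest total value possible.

Allowing fractional choices, the relaxed optimum would be about 52.8, but items are indivisible.
crate B + crate F + crate E + crate D: weight 5 + 15 + 10 + 14 = 44 ≤ 50, value 15 + 2 + 16 + 11 = 44.
crate B + crate E + crate D + crate H: weight 5 + 10 + 14 + 12 = 41 ≤ 50, value 15 + 16 + 11 + 3 = 45.
crate B + crate E + crate D + crate G: weight 5 + 10 + 14 + 14 = 43 ≤ 50, value 15 + 16 + 11 + 9 = 51.
Best is crate B, crate E, crate D, and crate G with total value 51.

51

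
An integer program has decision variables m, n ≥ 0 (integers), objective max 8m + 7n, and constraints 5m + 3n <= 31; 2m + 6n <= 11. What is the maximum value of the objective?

40

The continuous relaxation peaks at (5.5, 0) with value 44.00; rounding to a feasible lattice point costs some objective.
(m,n)=(5,0): 5·5+3·0=25≤31, 2·5+6·0=10≤11, objective 40.
(m,n)=(4,0): 5·4+3·0=20≤31, 2·4+6·0=8≤11, objective 32.
No feasible integer point exceeds 40.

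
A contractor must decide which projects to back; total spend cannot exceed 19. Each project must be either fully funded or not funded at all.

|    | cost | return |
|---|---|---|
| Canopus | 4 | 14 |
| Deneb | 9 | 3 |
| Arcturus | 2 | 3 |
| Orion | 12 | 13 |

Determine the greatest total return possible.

This is an integer program with binary decision variables.
Take Canopus, Arcturus, and Orion: cost 4 + 2 + 12 = 18 ≤ 19, return 14 + 3 + 13 = 30.
No other feasible combination does better.

30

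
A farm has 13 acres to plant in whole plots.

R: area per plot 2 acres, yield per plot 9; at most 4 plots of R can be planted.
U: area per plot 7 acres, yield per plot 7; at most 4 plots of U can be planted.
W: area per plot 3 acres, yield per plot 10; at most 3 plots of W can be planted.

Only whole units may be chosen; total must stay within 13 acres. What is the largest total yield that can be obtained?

This is a bounded integer knapsack.
2×R and 3×W: area 13 ≤ 13, yield 2·9 + 3·10 = 48.
3×R and 2×W: area 12 ≤ 13, yield 3·9 + 2·10 = 47.
Best is 48.

48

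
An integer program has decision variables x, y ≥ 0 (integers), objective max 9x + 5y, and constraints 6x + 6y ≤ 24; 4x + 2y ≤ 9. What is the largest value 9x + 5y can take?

(x,y)=(0,4) is feasible, giving 20.
(x,y)=(1,2) is feasible, giving 19.
(x,y)=(0,3) is feasible, giving 15.
The best lattice point is (0,4), giving 20.

20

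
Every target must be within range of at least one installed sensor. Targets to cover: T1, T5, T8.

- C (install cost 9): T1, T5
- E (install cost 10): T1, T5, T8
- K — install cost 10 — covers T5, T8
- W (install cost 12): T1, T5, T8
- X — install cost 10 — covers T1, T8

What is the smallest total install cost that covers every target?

10

E alone covers T1, T5, T8 — every target.
Total install cost: 10.
No cover costs less than 10.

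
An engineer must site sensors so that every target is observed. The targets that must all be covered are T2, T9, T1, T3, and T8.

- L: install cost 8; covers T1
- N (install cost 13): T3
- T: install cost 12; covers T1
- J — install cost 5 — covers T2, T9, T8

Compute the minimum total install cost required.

Choose L, N, and J: together they cover T2, T9, T1, T3, T8 — every target.
Total install cost: 8 + 13 + 5 = 26.
No cover costs less than 26.

26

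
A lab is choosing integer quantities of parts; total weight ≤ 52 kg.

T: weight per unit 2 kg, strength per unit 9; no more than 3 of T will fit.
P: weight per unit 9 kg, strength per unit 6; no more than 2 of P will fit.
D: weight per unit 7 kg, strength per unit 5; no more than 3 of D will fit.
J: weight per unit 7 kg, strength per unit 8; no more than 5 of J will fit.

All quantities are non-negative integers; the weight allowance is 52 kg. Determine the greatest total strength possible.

This is a bounded integer knapsack.
3×T, 1×D, and 5×J: weight 48 ≤ 52, strength 3·9 + 1·5 + 5·8 = 72.
3×T, 1×P, and 5×J: weight 50 ≤ 52, strength 3·9 + 1·6 + 5·8 = 73.
Best is 73.

73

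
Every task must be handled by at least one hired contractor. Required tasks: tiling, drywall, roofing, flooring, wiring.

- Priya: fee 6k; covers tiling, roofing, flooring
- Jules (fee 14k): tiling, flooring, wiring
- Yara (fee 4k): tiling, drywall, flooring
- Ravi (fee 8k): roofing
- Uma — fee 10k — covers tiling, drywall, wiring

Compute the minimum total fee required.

16

Choose Priya and Uma: together they cover tiling, drywall, roofing, flooring, wiring — every task.
Total fee: 6 + 10 = 16.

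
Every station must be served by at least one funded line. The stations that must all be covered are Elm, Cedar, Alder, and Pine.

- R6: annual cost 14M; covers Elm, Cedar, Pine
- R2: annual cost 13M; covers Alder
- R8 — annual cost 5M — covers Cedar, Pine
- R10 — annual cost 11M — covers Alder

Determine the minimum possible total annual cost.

This is an integer covering problem.
The greedy cost-per-new-station heuristic would pick R8, R10, and R6 for 30, but a cheaper cover exists.
Choose R6 and R10: together they cover Elm, Cedar, Alder, Pine — every station.
Total annual cost: 14 + 11 = 25.
No cover costs less than 25.

25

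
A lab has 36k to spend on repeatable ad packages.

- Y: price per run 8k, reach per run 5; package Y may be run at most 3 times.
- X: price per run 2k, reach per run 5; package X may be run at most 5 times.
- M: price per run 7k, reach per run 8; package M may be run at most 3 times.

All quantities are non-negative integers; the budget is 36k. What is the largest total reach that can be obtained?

49

X has the best ratio (5/2); taking only X gives at most 5×5 = 25 (stopped by the supply cap of 5).
Mixing does better — 5×X and 3×M: price 31 ≤ 36, reach 5·5 + 3·8 = 49.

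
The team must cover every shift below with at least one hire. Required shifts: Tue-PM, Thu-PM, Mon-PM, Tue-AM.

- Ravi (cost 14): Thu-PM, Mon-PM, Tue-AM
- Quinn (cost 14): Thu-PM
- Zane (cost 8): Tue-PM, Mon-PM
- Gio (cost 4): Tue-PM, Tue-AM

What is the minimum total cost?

This is a weighted set-cover instance.
Choose Ravi and Gio: together they cover Tue-PM, Thu-PM, Mon-PM, Tue-AM — every shift.
Total cost: 14 + 4 = 18.

18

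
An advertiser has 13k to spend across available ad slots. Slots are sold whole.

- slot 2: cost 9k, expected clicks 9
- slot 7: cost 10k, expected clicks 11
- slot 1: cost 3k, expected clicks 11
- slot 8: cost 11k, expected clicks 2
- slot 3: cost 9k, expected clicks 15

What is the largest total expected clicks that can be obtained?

Allowing fractional choices, the relaxed optimum would be about 27.1, but ad slots are indivisible.
slot 7 + slot 1: cost 10 + 3 = 13 ≤ 13, expected clicks 11 + 11 = 22.
slot 2 + slot 1: cost 9 + 3 = 12 ≤ 13, expected clicks 9 + 11 = 20.
slot 1 + slot 3: cost 3 + 9 = 12 ≤ 13, expected clicks 11 + 15 = 26.
Best is slot 1 and slot 3 with total expected clicks 26.

26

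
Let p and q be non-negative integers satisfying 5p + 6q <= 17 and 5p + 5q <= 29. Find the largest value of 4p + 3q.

12

(p,q)=(3,0) is feasible, giving 12.
(p,q)=(2,1) is feasible, giving 11.
(p,q)=(2,0) is feasible, giving 8.
The best lattice point is (3,0), giving 12.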